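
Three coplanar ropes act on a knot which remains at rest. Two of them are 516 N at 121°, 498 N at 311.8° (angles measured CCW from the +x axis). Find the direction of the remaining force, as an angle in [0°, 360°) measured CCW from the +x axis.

Sum the known components: ΣF_x = 66.17 N, ΣF_y = 71.05 N.
For equilibrium the remaining force must supply (−ΣF_x, −ΣF_y) = (-66.17, -71.05) N.
Magnitude = √((-66.17)² + (-71.05)²) = 97.09 N; direction = atan2(-71.05, -66.17) = 227.0°.

θ ≈ 227°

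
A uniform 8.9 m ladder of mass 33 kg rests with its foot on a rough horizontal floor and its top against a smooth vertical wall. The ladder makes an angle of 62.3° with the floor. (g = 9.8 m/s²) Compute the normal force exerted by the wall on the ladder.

Torques about the foot: N_wall · 8.9 sin 62.3° = 33×9.8×4.45 cos 62.3° → N_wall = 84.894 N.

N_wall ≈ 84.9 N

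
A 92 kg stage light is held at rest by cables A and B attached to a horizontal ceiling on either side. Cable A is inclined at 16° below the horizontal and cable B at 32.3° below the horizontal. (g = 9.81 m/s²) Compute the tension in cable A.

Weight W = 92 × 9.81 = 902.5 N acts straight down.
Horizontal: T_A cos 16° = T_B cos 32.3°  →  T_B = 1.137 T_A.
Vertical: T_A sin 16° + T_B sin 32.3° = 902.5.
Substituting the horizontal relation into the vertical equation gives 0.8833 T_A = 902.5, so T_A = 1022 N.

T_A ≈ 1020 N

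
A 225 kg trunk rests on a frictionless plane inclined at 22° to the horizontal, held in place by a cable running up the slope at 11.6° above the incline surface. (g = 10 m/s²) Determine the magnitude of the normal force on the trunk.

N ≈ 1910 N

Take axes along and perpendicular to the incline. Weight components: W sin 22° = 842.9 N down-slope, W cos 22° = 2086 N into the surface.
Along incline: T cos 11.6° = W sin 22° → T = 860.4 N.
Perpendicular: N = W cos 22° − T sin 11.6° = 1913 N.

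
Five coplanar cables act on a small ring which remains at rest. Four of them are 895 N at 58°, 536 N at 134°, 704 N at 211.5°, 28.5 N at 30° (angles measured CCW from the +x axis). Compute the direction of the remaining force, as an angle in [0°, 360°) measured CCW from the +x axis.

Sum the known components: ΣF_x = -473.6 N, ΣF_y = 791 N.
For equilibrium the remaining force must supply (−ΣF_x, −ΣF_y) = (473.6, -791) N.
Magnitude = √((473.6)² + (-791)²) = 921.9 N; direction = atan2(-791, 473.6) = 300.9°.

θ ≈ 301°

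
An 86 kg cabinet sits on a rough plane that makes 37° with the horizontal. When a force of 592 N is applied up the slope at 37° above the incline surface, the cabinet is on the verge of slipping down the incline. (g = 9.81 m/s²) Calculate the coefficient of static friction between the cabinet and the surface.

μ ≈ 0.110

On the verge of sliding down the incline, friction is at its maximum μN and acts up the slope.
Perpendicular to incline: N = W cos 37° − P sin 37° = 673.8 − 356.3 = 317.5 N.
Along incline: P cos 37° + μN = W sin 37° → μ = (W sin 37° − P cos 37°) / N = 0.11.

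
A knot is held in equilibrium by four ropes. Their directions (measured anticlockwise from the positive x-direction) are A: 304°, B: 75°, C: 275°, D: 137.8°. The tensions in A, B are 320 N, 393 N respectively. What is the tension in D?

Resolve: ΣF_x = 320 cos 304° + 393 cos 75° + T_C cos 275° + T_D cos 137.8° = 0.
        ΣF_y = 320 sin 304° + 393 sin 75° + T_C sin 275° + T_D sin 137.8° = 0.
The known terms sum to (280.7, 114.3) N, so 0.0872 T_C − 0.7408 T_D = -280.7 and -0.9962 T_C + 0.6717 T_D = -114.3.
Solving simultaneously: T_C = 402.1 N, T_D = 426.2 N.

T_D ≈ 426 N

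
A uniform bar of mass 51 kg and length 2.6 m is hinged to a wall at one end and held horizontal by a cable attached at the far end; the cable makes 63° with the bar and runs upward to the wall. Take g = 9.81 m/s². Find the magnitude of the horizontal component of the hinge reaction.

Take torques about the hinge: T sin 63° · 2.6 = 51×9.81×1.3 = 650.4 N·m.
So T = 650.4 / (0.8910 × 2.6) = 280.76 N.
ΣF_x = 0: H_x = T cos 63° = 127.46 N.

H_x ≈ 127 N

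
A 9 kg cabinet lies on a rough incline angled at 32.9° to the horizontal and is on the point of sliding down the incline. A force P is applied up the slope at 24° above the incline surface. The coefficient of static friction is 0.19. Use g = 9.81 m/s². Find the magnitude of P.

P ≈ 40.5 N

On the verge of sliding down the incline, friction equals μN and acts up the slope.
Perpendicular: N + P sin 24° = W cos 32.9° = 74.13 N.
Along incline: P cos 24° + μN = W sin 32.9° with W sin 32.9° = 47.96 N.
Solving the pair for P and N: P = 40.5 N, N = 57.66 N (and f = μN = 10.95 N).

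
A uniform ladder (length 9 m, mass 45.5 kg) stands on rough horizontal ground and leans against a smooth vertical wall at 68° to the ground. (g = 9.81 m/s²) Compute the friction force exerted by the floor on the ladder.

f ≈ 90.2 N

Torques about the foot: N_wall · 9 sin 68° = 45.5×9.81×4.5 cos 68° → N_wall = 90.17 N.
ΣF_x = 0: f_floor = N_wall = 90.17 N.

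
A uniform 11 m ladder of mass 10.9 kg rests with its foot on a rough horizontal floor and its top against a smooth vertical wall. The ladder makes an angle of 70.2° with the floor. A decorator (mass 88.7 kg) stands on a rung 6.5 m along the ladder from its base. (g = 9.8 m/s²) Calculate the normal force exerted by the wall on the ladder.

Torques about the foot: N_wall · 11 sin 70.2° = 10.9×9.8×5.5 cos 70.2° + 88.7×9.8×6.5 cos 70.2° → N_wall = 204.16 N.

N_wall ≈ 204 N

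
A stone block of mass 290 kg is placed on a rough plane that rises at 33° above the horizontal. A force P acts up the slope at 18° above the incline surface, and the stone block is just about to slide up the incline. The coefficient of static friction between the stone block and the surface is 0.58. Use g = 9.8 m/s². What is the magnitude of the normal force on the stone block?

N ≈ 1580 N

On the verge of sliding up the incline, friction equals μN and acts down the slope.
Perpendicular: N + P sin 18° = W cos 33° = 2384 N.
Along incline: P cos 18° = W sin 33° + μN  with W sin 33° = 1548 N.
Solving the pair for P and N: P = 2593 N, N = 1582 N (and f = μN = 917.8 N).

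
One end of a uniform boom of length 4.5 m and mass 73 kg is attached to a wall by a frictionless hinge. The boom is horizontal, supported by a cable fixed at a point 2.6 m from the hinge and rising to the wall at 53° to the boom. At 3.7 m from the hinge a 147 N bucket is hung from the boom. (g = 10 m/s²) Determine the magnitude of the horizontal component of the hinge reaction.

Take torques about the hinge: T sin 53° · 2.6 = 73×10×2.25 + 147×3.7 = 2186.4 N·m.
So T = 2186.4 / (0.7986 × 2.6) = 1052.9 N.
ΣF_x = 0: H_x = T cos 53° = 633.68 N.

H_x ≈ 634 N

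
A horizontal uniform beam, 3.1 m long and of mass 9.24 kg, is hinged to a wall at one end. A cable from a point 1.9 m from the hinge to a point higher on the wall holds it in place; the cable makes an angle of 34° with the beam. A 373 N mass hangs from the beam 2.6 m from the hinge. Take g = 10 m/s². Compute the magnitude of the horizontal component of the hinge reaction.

H_x ≈ 868 N

Take torques about the hinge: T sin 34° · 1.9 = 9.24×10×1.55 + 373×2.6 = 1113 N·m.
So T = 1113 / (0.5592 × 1.9) = 1047.6 N.
ΣF_x = 0: H_x = T cos 34° = 868.48 N.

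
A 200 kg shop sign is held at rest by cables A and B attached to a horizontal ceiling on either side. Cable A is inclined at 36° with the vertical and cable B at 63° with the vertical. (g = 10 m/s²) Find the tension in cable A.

T_A ≈ 1800 N

Angles from the horizontal: cable A is 90° − 36° = 54°, cable B is 90° − 63° = 27°.
Weight W = 200 × 10 = 2000 N acts straight down.
Horizontal: T_A cos 54° = T_B cos 27°  →  T_B = 0.6597 T_A.
Vertical: T_A sin 54° + T_B sin 27° = 2000.
Substituting the horizontal relation into the vertical equation gives 1.109 T_A = 2000, so T_A = 1804 N.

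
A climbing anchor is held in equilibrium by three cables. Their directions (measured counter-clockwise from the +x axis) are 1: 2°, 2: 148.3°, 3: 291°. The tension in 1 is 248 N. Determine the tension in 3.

Resolve: ΣF_x = 248 cos 2° + T_2 cos 148.3° + T_3 cos 291° = 0.
        ΣF_y = 248 sin 2° + T_2 sin 148.3° + T_3 sin 291° = 0.
The known terms sum to (247.8, 8.655) N, so -0.8508 T_2 + 0.3584 T_3 = -247.8 and 0.5255 T_2 − 0.9336 T_3 = -8.655.
Solving simultaneously: T_2 = 387 N, T_3 = 227.1 N.

T_3 ≈ 227 N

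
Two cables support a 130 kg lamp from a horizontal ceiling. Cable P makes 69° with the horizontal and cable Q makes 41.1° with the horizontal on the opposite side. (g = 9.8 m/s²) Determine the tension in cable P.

T_P ≈ 1020 N

Weight W = 130 × 9.8 = 1274 N acts straight down.
Horizontal: T_P cos 69° = T_Q cos 41.1°  →  T_Q = 0.4756 T_P.
Vertical: T_P sin 69° + T_Q sin 41.1° = 1274.
Substituting the horizontal relation into the vertical equation gives 1.246 T_P = 1274, so T_P = 1022 N.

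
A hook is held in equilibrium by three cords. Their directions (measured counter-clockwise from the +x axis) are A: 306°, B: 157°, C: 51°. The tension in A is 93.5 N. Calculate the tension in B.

Resolve: ΣF_x = 93.5 cos 306° + T_B cos 157° + T_C cos 51° = 0.
        ΣF_y = 93.5 sin 306° + T_B sin 157° + T_C sin 51° = 0.
The known terms sum to (54.96, -75.64) N, so -0.9205 T_B + 0.6293 T_C = -54.96 and 0.3907 T_B + 0.7771 T_C = 75.64.
Solving simultaneously: T_B = 93.95 N, T_C = 50.10 N.

T_B ≈ 94 N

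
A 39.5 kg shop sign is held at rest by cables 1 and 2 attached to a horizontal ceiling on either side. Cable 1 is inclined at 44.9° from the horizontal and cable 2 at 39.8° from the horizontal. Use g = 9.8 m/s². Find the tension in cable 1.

T_1 ≈ 299 N

Weight W = 39.5 × 9.8 = 387.1 N acts straight down.
Horizontal: T_1 cos 44.9° = T_2 cos 39.8°  →  T_2 = 0.922 T_1.
Vertical: T_1 sin 44.9° + T_2 sin 39.8° = 387.1.
Substituting the horizontal relation into the vertical equation gives 1.296 T_1 = 387.1, so T_1 = 298.7 N.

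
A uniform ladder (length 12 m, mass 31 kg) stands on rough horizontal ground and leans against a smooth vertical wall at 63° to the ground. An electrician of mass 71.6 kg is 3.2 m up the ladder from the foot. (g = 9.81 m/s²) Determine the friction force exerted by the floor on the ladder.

Torques about the foot: N_wall · 12 sin 63° = 31×9.81×6 cos 63° + 71.6×9.81×3.2 cos 63° → N_wall = 172.91 N.
ΣF_x = 0: f_floor = N_wall = 172.91 N.

f ≈ 173 N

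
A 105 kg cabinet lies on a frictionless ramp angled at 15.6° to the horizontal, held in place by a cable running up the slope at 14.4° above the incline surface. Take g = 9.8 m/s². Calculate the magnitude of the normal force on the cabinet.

Take axes along and perpendicular to the incline. Weight components: W sin 15.6° = 276.7 N down-slope, W cos 15.6° = 991.1 N into the surface.
Along incline: T cos 14.4° = W sin 15.6° → T = 285.7 N.
Perpendicular: N = W cos 15.6° − T sin 14.4° = 920 N.

N ≈ 920 N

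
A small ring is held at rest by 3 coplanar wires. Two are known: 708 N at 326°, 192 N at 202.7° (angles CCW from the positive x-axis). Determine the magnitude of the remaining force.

Sum the known components: ΣF_x = 409.8 N, ΣF_y = -470 N.
For equilibrium the remaining force must supply (−ΣF_x, −ΣF_y) = (-409.8, 470) N.
Magnitude = √((-409.8)² + (470)²) = 623.6 N; direction = atan2(470, -409.8) = 131.1°.

F ≈ 624 N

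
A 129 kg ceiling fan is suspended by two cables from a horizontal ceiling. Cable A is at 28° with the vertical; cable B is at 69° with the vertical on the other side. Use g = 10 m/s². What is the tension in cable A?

T_A ≈ 1210 N

Angles from the horizontal: cable A is 90° − 28° = 62°, cable B is 90° − 69° = 21°.
Weight W = 129 × 10 = 1290 N acts straight down.
Horizontal: T_A cos 62° = T_B cos 21°  →  T_B = 0.5029 T_A.
Vertical: T_A sin 62° + T_B sin 21° = 1290.
Substituting the horizontal relation into the vertical equation gives 1.063 T_A = 1290, so T_A = 1213 N.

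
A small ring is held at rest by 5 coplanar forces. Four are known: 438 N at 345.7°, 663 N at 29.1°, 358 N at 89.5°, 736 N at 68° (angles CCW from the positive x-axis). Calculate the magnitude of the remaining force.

Sum the known components: ΣF_x = 1283 N, ΣF_y = 1255 N.
For equilibrium the remaining force must supply (−ΣF_x, −ΣF_y) = (-1283, -1255) N.
Magnitude = √((-1283)² + (-1255)²) = 1794 N; direction = atan2(-1255, -1283) = 224.4°.

F ≈ 1790 N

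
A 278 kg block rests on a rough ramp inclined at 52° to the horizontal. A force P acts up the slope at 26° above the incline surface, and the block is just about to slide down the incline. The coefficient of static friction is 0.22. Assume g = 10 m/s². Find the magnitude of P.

On the verge of sliding down the incline, friction equals μN and acts up the slope.
Perpendicular: N + P sin 26° = W cos 52° = 1712 N.
Along incline: P cos 26° + μN = W sin 52° with W sin 52° = 2191 N.
Solving the pair for P and N: P = 2261 N, N = 720.4 N (and f = μN = 158.5 N).

P ≈ 2260 N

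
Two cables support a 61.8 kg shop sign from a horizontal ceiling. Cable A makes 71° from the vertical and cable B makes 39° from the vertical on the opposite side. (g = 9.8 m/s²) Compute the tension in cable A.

Angles from the horizontal: cable A is 90° − 71° = 19°, cable B is 90° − 39° = 51°.
Weight W = 61.8 × 9.8 = 605.6 N acts straight down.
Horizontal: T_A cos 19° = T_B cos 51°  →  T_B = 1.502 T_A.
Vertical: T_A sin 19° + T_B sin 51° = 605.6.
Substituting the horizontal relation into the vertical equation gives 1.493 T_A = 605.6, so T_A = 405.6 N.

T_A ≈ 406 N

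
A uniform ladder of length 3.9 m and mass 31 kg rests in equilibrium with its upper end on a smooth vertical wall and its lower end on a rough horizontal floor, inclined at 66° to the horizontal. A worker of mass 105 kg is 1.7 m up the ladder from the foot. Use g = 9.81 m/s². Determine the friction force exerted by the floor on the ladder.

Torques about the foot: N_wall · 3.9 sin 66° = 31×9.81×1.95 cos 66° + 105×9.81×1.7 cos 66° → N_wall = 267.61 N.
ΣF_x = 0: f_floor = N_wall = 267.61 N.

f ≈ 268 N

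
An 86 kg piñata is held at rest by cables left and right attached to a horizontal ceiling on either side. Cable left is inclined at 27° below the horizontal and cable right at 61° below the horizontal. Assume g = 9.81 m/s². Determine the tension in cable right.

T_right ≈ 752 N

Weight W = 86 × 9.81 = 843.7 N acts straight down.
Horizontal: T_left cos 27° = T_right cos 61°  →  T_left = 0.5441 T_right.
Vertical: T_left sin 27° + T_right sin 61° = 843.7.
Substituting the horizontal relation into the vertical equation gives 1.122 T_right = 843.7, so T_right = 752.2 N.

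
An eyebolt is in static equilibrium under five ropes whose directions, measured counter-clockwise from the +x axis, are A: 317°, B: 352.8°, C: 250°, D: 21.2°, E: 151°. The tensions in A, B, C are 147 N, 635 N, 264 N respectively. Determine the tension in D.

Resolve: ΣF_x = 147 cos 317° + 635 cos 352.8° + 264 cos 250° + T_D cos 21.2° + T_E cos 151° = 0.
        ΣF_y = 147 sin 317° + 635 sin 352.8° + 264 sin 250° + T_D sin 21.2° + T_E sin 151° = 0.
The known terms sum to (647.2, -427.9) N, so 0.9323 T_D − 0.8746 T_E = -647.2 and 0.3616 T_D + 0.4848 T_E = 427.9.
Solving simultaneously: T_D = 78.74 N, T_E = 823.9 N.

T_D ≈ 78.7 N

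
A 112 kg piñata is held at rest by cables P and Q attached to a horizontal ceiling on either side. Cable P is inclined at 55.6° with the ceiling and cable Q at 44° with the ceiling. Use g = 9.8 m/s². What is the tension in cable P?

T_P ≈ 801 N

Weight W = 112 × 9.8 = 1098 N acts straight down.
Horizontal: T_P cos 55.6° = T_Q cos 44°  →  T_Q = 0.7854 T_P.
Vertical: T_P sin 55.6° + T_Q sin 44° = 1098.
Substituting the horizontal relation into the vertical equation gives 1.371 T_P = 1098, so T_P = 800.8 N.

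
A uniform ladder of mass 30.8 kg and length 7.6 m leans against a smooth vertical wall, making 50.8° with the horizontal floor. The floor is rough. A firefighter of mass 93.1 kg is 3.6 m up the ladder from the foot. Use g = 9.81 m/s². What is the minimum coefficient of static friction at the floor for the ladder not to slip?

μ_min ≈ 0.392

ΣF_y = 0: N_floor = 30.8×9.81 + 93.1×9.81 = 1215.5 N.
Torques about the foot: N_wall · 7.6 sin 50.8° = 30.8×9.81×3.8 cos 50.8° + 93.1×9.81×3.6 cos 50.8° → N_wall = 476.05 N.
ΣF_x = 0: f_floor = N_wall = 476.05 N.
μ_min = f_floor / N_floor = 476.05 / 1215.5 = 0.3917.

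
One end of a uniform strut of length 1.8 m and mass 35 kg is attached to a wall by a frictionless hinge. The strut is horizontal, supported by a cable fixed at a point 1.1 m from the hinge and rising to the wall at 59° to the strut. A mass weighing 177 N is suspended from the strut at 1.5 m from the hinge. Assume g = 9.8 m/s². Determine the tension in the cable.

T ≈ 609 N

Take torques about the hinge: T sin 59° · 1.1 = 35×9.8×0.9 + 177×1.5 = 574.2 N·m.
So T = 574.2 / (0.8572 × 1.1) = 608.98 N.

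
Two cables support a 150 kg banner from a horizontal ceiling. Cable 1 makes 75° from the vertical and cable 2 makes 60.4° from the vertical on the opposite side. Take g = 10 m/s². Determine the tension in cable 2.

T_2 ≈ 2060 N

Angles from the horizontal: cable 1 is 90° − 75° = 15°, cable 2 is 90° − 60.4° = 29.6°.
Weight W = 150 × 10 = 1500 N acts straight down.
Horizontal: T_1 cos 15° = T_2 cos 29.6°  →  T_1 = 0.9002 T_2.
Vertical: T_1 sin 15° + T_2 sin 29.6° = 1500.
Substituting the horizontal relation into the vertical equation gives 0.7269 T_2 = 1500, so T_2 = 2063 N.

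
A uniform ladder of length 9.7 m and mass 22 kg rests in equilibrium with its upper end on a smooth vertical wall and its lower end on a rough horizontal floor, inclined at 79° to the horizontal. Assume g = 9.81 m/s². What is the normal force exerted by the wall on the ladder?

Torques about the foot: N_wall · 9.7 sin 79° = 22×9.81×4.85 cos 79° → N_wall = 20.976 N.

N_wall ≈ 21 N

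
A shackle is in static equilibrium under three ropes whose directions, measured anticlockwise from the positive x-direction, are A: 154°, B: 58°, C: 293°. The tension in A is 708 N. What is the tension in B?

Resolve: ΣF_x = 708 cos 154° + T_B cos 58° + T_C cos 293° = 0.
        ΣF_y = 708 sin 154° + T_B sin 58° + T_C sin 293° = 0.
The known terms sum to (-636.3, 310.4) N, so 0.5299 T_B + 0.3907 T_C = 636.3 and 0.8480 T_B − 0.9205 T_C = -310.4.
Solving simultaneously: T_B = 567 N, T_C = 859.6 N.

T_B ≈ 567 N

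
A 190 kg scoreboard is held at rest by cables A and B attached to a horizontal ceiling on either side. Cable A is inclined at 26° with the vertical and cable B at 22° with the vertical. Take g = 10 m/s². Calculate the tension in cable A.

Angles from the horizontal: cable A is 90° − 26° = 64°, cable B is 90° − 22° = 68°.
Weight W = 190 × 10 = 1900 N acts straight down.
Horizontal: T_A cos 64° = T_B cos 68°  →  T_B = 1.17 T_A.
Vertical: T_A sin 64° + T_B sin 68° = 1900.
Substituting the horizontal relation into the vertical equation gives 1.984 T_A = 1900, so T_A = 957.8 N.

T_A ≈ 958 N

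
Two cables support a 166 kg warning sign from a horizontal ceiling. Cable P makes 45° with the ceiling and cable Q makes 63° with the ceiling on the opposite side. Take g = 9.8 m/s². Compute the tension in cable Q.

Weight W = 166 × 9.8 = 1627 N acts straight down.
Horizontal: T_P cos 45° = T_Q cos 63°  →  T_P = 0.642 T_Q.
Vertical: T_P sin 45° + T_Q sin 63° = 1627.
Substituting the horizontal relation into the vertical equation gives 1.345 T_Q = 1627, so T_Q = 1210 N.

T_Q ≈ 1210 N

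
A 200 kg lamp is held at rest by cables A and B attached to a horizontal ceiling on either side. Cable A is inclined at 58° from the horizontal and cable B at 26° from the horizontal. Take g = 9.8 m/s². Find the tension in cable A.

Weight W = 200 × 9.8 = 1960 N acts straight down.
Horizontal: T_A cos 58° = T_B cos 26°  →  T_B = 0.5896 T_A.
Vertical: T_A sin 58° + T_B sin 26° = 1960.
Substituting the horizontal relation into the vertical equation gives 1.107 T_A = 1960, so T_A = 1771 N.

T_A ≈ 1770 N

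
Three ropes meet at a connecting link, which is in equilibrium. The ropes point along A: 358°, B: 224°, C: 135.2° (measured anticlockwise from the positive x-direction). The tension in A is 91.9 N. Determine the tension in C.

T_C ≈ 66.1 N

Resolve: ΣF_x = 91.9 cos 358° + T_B cos 224° + T_C cos 135.2° = 0.
        ΣF_y = 91.9 sin 358° + T_B sin 224° + T_C sin 135.2° = 0.
The known terms sum to (91.84, -3.207) N, so -0.7193 T_B − 0.7096 T_C = -91.84 and -0.6947 T_B + 0.7046 T_C = 3.207.
Solving simultaneously: T_B = 62.45 N, T_C = 66.12 N.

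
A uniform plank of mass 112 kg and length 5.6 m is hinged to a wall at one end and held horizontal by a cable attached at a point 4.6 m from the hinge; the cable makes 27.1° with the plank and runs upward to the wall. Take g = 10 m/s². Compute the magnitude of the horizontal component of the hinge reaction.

Take torques about the hinge: T sin 27.1° · 4.6 = 112×10×2.8 = 3136 N·m.
So T = 3136 / (0.4555 × 4.6) = 1496.5 N.
ΣF_x = 0: H_x = T cos 27.1° = 1332.2 N.

H_x ≈ 1330 N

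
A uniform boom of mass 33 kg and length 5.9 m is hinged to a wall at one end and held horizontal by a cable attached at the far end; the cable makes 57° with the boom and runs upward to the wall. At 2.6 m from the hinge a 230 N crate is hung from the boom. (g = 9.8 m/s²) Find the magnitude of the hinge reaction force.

|H| ≈ 337 N

Take torques about the hinge: T sin 57° · 5.9 = 33×9.8×2.95 + 230×2.6 = 1552 N·m.
So T = 1552 / (0.8387 × 5.9) = 313.66 N.
ΣF_x = 0: H_x = T cos 57° = 170.83 N.
ΣF_y = 0: H_y = (33×9.8 + 230) − T sin 57° = 553.4 − 263.06 = 290.34 N.
|H| = √(H_x² + H_y²) = √((170.83)² + (290.34)²) = 336.87 N.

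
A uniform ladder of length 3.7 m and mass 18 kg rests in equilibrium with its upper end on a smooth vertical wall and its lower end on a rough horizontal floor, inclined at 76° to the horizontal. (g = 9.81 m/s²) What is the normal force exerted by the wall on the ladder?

N_wall ≈ 22 N

Torques about the foot: N_wall · 3.7 sin 76° = 18×9.81×1.85 cos 76° → N_wall = 22.013 N.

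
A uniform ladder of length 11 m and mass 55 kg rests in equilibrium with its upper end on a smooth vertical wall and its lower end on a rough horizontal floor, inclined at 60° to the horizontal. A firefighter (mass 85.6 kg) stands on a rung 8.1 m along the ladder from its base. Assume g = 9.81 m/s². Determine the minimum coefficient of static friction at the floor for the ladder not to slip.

ΣF_y = 0: N_floor = 55×9.81 + 85.6×9.81 = 1379.3 N.
Torques about the foot: N_wall · 11 sin 60° = 55×9.81×5.5 cos 60° + 85.6×9.81×8.1 cos 60° → N_wall = 512.76 N.
ΣF_x = 0: f_floor = N_wall = 512.76 N.
μ_min = f_floor / N_floor = 512.76 / 1379.3 = 0.3718.

μ_min ≈ 0.372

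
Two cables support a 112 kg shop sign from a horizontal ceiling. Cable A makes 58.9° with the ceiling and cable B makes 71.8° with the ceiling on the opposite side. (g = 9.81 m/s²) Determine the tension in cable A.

Weight W = 112 × 9.81 = 1099 N acts straight down.
Horizontal: T_A cos 58.9° = T_B cos 71.8°  →  T_B = 1.654 T_A.
Vertical: T_A sin 58.9° + T_B sin 71.8° = 1099.
Substituting the horizontal relation into the vertical equation gives 2.427 T_A = 1099, so T_A = 452.6 N.

T_A ≈ 453 N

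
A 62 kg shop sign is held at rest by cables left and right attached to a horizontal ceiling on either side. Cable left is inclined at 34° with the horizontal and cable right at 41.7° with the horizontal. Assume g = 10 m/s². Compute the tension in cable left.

T_left ≈ 478 N

Weight W = 62 × 10 = 620 N acts straight down.
Horizontal: T_left cos 34° = T_right cos 41.7°  →  T_right = 1.11 T_left.
Vertical: T_left sin 34° + T_right sin 41.7° = 620.
Substituting the horizontal relation into the vertical equation gives 1.298 T_left = 620, so T_left = 477.7 N.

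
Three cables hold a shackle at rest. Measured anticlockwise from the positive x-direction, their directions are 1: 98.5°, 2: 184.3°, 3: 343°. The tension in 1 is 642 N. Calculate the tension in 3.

Resolve: ΣF_x = 642 cos 98.5° + T_2 cos 184.3° + T_3 cos 343° = 0.
        ΣF_y = 642 sin 98.5° + T_2 sin 184.3° + T_3 sin 343° = 0.
The known terms sum to (-94.89, 634.9) N, so -0.9972 T_2 + 0.9563 T_3 = 94.89 and -0.0750 T_2 − 0.2924 T_3 = -634.9.
Solving simultaneously: T_2 = 1595 N, T_3 = 1763 N.

T_3 ≈ 1760 N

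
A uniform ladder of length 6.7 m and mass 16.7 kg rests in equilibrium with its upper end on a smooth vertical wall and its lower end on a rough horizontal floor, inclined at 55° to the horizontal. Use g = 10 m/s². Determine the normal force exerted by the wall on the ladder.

N_wall ≈ 58.5 N

Torques about the foot: N_wall · 6.7 sin 55° = 16.7×10×3.35 cos 55° → N_wall = 58.467 N.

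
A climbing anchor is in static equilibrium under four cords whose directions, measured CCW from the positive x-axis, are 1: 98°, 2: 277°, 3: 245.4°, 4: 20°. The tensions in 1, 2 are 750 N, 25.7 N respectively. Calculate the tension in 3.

Resolve: ΣF_x = 750 cos 98° + 25.7 cos 277° + T_3 cos 245.4° + T_4 cos 20° = 0.
        ΣF_y = 750 sin 98° + 25.7 sin 277° + T_3 sin 245.4° + T_4 sin 20° = 0.
The known terms sum to (-101.2, 717.2) N, so -0.4163 T_3 + 0.9397 T_4 = 101.2 and -0.9092 T_3 + 0.3420 T_4 = -717.2.
Solving simultaneously: T_3 = 995.1 N, T_4 = 548.6 N.

T_3 ≈ 995 N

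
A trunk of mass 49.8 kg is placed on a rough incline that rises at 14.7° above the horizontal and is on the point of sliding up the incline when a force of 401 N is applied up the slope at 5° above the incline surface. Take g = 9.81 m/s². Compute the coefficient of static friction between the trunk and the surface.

On the verge of sliding up the incline, friction is at its maximum μN and acts down the slope.
Perpendicular to incline: N = W cos 14.7° − P sin 5° = 472.5 − 34.95 = 437.6 N.
Along incline: P cos 5° − μN = W sin 14.7° → μ = −(W sin 14.7° − P cos 5°) / N = 0.6296.

μ ≈ 0.630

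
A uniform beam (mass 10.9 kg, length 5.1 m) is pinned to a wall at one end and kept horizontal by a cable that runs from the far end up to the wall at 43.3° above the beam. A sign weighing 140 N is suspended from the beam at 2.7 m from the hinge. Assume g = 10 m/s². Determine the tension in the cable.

Take torques about the hinge: T sin 43.3° · 5.1 = 10.9×10×2.55 + 140×2.7 = 655.95 N·m.
So T = 655.95 / (0.6858 × 5.1) = 187.54 N.

T ≈ 188 N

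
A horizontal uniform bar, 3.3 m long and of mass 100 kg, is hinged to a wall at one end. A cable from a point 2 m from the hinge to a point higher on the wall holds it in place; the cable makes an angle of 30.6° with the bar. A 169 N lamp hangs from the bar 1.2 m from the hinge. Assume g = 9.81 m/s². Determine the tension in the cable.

Take torques about the hinge: T sin 30.6° · 2 = 100×9.81×1.65 + 169×1.2 = 1821.4 N·m.
So T = 1821.4 / (0.5090 × 2) = 1789.1 N.

T ≈ 1790 N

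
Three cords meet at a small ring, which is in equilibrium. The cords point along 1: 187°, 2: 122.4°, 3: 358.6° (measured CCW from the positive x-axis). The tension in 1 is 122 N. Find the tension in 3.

T_3 ≈ 133 N

Resolve: ΣF_x = 122 cos 187° + T_2 cos 122.4° + T_3 cos 358.6° = 0.
        ΣF_y = 122 sin 187° + T_2 sin 122.4° + T_3 sin 358.6° = 0.
The known terms sum to (-121.1, -14.87) N, so -0.5358 T_2 + 0.9997 T_3 = 121.1 and 0.8443 T_2 − 0.0244 T_3 = 14.87.
Solving simultaneously: T_2 = 21.45 N, T_3 = 132.6 N.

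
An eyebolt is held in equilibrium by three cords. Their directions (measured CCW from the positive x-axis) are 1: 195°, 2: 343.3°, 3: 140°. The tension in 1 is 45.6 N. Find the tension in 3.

Resolve: ΣF_x = 45.6 cos 195° + T_2 cos 343.3° + T_3 cos 140° = 0.
        ΣF_y = 45.6 sin 195° + T_2 sin 343.3° + T_3 sin 140° = 0.
The known terms sum to (-44.05, -11.8) N, so 0.9578 T_2 − 0.7660 T_3 = 44.05 and -0.2874 T_2 + 0.6428 T_3 = 11.8.
Solving simultaneously: T_2 = 94.43 N, T_3 = 60.58 N.

T_3 ≈ 60.6 N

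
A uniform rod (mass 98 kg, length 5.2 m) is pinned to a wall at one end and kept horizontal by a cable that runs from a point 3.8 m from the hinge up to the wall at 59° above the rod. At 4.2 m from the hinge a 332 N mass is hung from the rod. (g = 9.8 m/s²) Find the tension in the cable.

Take torques about the hinge: T sin 59° · 3.8 = 98×9.8×2.6 + 332×4.2 = 3891.4 N·m.
So T = 3891.4 / (0.8572 × 3.8) = 1194.7 N.

T ≈ 1190 N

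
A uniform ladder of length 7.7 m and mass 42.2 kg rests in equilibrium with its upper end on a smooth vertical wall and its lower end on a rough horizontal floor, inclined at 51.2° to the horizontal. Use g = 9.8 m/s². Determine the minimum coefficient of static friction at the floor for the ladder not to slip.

μ_min ≈ 0.402

ΣF_y = 0: N_floor = 42.2×9.8 = 413.56 N.
Torques about the foot: N_wall · 7.7 sin 51.2° = 42.2×9.8×3.85 cos 51.2° → N_wall = 166.26 N.
ΣF_x = 0: f_floor = N_wall = 166.26 N.
μ_min = f_floor / N_floor = 166.26 / 413.56 = 0.402.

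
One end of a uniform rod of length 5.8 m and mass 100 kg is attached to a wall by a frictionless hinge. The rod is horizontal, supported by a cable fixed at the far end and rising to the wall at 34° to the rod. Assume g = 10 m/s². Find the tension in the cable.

T ≈ 894 N

Take torques about the hinge: T sin 34° · 5.8 = 100×10×2.9 = 2900 N·m.
So T = 2900 / (0.5592 × 5.8) = 894.15 N.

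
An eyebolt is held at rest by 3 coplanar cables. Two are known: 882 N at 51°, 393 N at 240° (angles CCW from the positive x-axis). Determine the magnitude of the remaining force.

Sum the known components: ΣF_x = 358.6 N, ΣF_y = 345.1 N.
For equilibrium the remaining force must supply (−ΣF_x, −ΣF_y) = (-358.6, -345.1) N.
Magnitude = √((-358.6)² + (-345.1)²) = 497.7 N; direction = atan2(-345.1, -358.6) = 223.9°.

F ≈ 498 N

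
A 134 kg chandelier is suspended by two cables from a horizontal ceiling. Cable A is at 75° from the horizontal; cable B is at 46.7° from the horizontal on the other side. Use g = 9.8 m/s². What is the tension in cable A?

Weight W = 134 × 9.8 = 1313 N acts straight down.
Horizontal: T_A cos 75° = T_B cos 46.7°  →  T_B = 0.3774 T_A.
Vertical: T_A sin 75° + T_B sin 46.7° = 1313.
Substituting the horizontal relation into the vertical equation gives 1.241 T_A = 1313, so T_A = 1059 N.

T_A ≈ 1060 N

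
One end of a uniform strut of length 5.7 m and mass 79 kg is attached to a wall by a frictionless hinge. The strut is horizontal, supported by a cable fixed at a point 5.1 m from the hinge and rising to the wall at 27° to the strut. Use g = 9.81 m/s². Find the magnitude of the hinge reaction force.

Take torques about the hinge: T sin 27° · 5.1 = 79×9.81×2.85 = 2208.7 N·m.
So T = 2208.7 / (0.4540 × 5.1) = 953.95 N.
ΣF_x = 0: H_x = T cos 27° = 849.97 N.
ΣF_y = 0: H_y = (79×9.81) − T sin 27° = 774.99 − 433.08 = 341.91 N.
|H| = √(H_x² + H_y²) = √((849.97)² + (341.91)²) = 916.16 N.

|H| ≈ 916 N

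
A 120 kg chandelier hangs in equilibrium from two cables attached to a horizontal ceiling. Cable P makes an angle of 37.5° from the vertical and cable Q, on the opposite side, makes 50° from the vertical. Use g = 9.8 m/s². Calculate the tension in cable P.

Angles from the horizontal: cable P is 90° − 37.5° = 52.5°, cable Q is 90° − 50° = 40°.
Weight W = 120 × 9.8 = 1176 N acts straight down.
Horizontal: T_P cos 52.5° = T_Q cos 40°  →  T_Q = 0.7947 T_P.
Vertical: T_P sin 52.5° + T_Q sin 40° = 1176.
Substituting the horizontal relation into the vertical equation gives 1.304 T_P = 1176, so T_P = 901.7 N.

T_P ≈ 902 N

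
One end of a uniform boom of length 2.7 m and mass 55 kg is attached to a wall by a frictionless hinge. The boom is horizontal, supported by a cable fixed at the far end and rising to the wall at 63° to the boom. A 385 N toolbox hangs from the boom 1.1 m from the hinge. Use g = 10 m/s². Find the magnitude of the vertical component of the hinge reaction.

|H_y| ≈ 503 N

Take torques about the hinge: T sin 63° · 2.7 = 55×10×1.35 + 385×1.1 = 1166 N·m.
So T = 1166 / (0.8910 × 2.7) = 484.68 N.
ΣF_y = 0: H_y = (55×10 + 385) − T sin 63° = 935 − 431.85 = 503.15 N.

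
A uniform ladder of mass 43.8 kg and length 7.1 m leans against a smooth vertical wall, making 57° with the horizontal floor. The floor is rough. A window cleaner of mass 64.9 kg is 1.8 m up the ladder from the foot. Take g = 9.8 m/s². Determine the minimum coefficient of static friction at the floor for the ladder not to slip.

ΣF_y = 0: N_floor = 43.8×9.8 + 64.9×9.8 = 1065.3 N.
Torques about the foot: N_wall · 7.1 sin 57° = 43.8×9.8×3.55 cos 57° + 64.9×9.8×1.8 cos 57° → N_wall = 244.09 N.
ΣF_x = 0: f_floor = N_wall = 244.09 N.
μ_min = f_floor / N_floor = 244.09 / 1065.3 = 0.2291.

μ_min ≈ 0.229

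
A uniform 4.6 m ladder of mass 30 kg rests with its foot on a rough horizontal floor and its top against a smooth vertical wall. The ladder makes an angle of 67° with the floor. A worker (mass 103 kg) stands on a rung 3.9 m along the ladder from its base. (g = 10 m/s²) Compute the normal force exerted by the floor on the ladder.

ΣF_y = 0: N_floor = 30×10 + 103×10 = 1330 N.

N_floor ≈ 1330 N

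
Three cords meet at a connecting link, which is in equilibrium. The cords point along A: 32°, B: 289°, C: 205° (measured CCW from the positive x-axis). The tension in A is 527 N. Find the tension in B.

T_B ≈ 64.6 N

Resolve: ΣF_x = 527 cos 32° + T_B cos 289° + T_C cos 205° = 0.
        ΣF_y = 527 sin 32° + T_B sin 289° + T_C sin 205° = 0.
The known terms sum to (446.9, 279.3) N, so 0.3256 T_B − 0.9063 T_C = -446.9 and -0.9455 T_B − 0.4226 T_C = -279.3.
Solving simultaneously: T_B = 64.58 N, T_C = 516.3 N.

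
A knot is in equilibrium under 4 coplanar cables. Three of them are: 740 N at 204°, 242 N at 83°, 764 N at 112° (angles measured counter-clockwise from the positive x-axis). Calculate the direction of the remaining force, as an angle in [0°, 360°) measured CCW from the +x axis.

Sum the known components: ΣF_x = -932.7 N, ΣF_y = 647.6 N.
For equilibrium the remaining force must supply (−ΣF_x, −ΣF_y) = (932.7, -647.6) N.
Magnitude = √((932.7)² + (-647.6)²) = 1135 N; direction = atan2(-647.6, 932.7) = 325.2°.

θ ≈ 325°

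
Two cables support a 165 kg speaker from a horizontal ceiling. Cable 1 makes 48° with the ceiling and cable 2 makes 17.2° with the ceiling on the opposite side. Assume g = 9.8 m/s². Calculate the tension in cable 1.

Weight W = 165 × 9.8 = 1617 N acts straight down.
Horizontal: T_1 cos 48° = T_2 cos 17.2°  →  T_2 = 0.7005 T_1.
Vertical: T_1 sin 48° + T_2 sin 17.2° = 1617.
Substituting the horizontal relation into the vertical equation gives 0.9503 T_1 = 1617, so T_1 = 1702 N.

T_1 ≈ 1700 N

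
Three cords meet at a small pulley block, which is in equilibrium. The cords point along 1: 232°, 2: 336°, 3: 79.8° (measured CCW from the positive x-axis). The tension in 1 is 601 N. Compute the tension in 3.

Resolve: ΣF_x = 601 cos 232° + T_2 cos 336° + T_3 cos 79.8° = 0.
        ΣF_y = 601 sin 232° + T_2 sin 336° + T_3 sin 79.8° = 0.
The known terms sum to (-370, -473.6) N, so 0.9135 T_2 + 0.1771 T_3 = 370 and -0.4067 T_2 + 0.9842 T_3 = 473.6.
Solving simultaneously: T_2 = 288.6 N, T_3 = 600.5 N.

T_3 ≈ 600 N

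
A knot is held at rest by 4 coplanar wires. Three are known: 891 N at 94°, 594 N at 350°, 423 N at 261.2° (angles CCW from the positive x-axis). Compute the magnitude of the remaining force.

F ≈ 587 N

Sum the known components: ΣF_x = 458.1 N, ΣF_y = 367.7 N.
For equilibrium the remaining force must supply (−ΣF_x, −ΣF_y) = (-458.1, -367.7) N.
Magnitude = √((-458.1)² + (-367.7)²) = 587.4 N; direction = atan2(-367.7, -458.1) = 218.7°.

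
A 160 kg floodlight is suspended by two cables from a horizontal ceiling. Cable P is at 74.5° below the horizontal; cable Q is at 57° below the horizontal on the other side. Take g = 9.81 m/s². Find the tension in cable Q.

T_Q ≈ 560 N

Weight W = 160 × 9.81 = 1570 N acts straight down.
Horizontal: T_P cos 74.5° = T_Q cos 57°  →  T_P = 2.038 T_Q.
Vertical: T_P sin 74.5° + T_Q sin 57° = 1570.
Substituting the horizontal relation into the vertical equation gives 2.803 T_Q = 1570, so T_Q = 560.1 N.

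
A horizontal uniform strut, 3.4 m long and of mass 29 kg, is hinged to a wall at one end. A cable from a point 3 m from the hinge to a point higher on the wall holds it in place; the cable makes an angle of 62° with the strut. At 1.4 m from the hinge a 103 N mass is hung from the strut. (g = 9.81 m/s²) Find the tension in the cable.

Take torques about the hinge: T sin 62° · 3 = 29×9.81×1.7 + 103×1.4 = 627.83 N·m.
So T = 627.83 / (0.8829 × 3) = 237.02 N.

T ≈ 237 N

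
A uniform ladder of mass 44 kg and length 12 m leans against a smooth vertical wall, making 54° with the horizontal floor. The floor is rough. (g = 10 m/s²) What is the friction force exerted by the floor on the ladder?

f ≈ 160 N

Torques about the foot: N_wall · 12 sin 54° = 44×10×6 cos 54° → N_wall = 159.84 N.
ΣF_x = 0: f_floor = N_wall = 159.84 N.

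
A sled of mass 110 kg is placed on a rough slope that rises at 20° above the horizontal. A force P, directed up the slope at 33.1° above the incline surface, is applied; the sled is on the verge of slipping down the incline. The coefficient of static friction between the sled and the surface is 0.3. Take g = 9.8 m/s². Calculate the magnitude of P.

On the verge of sliding down the incline, friction equals μN and acts up the slope.
Perpendicular: N + P sin 33.1° = W cos 20° = 1013 N.
Along incline: P cos 33.1° + μN = W sin 20° with W sin 20° = 368.7 N.
Solving the pair for P and N: P = 96.16 N, N = 960.5 N (and f = μN = 288.1 N).

P ≈ 96.2 N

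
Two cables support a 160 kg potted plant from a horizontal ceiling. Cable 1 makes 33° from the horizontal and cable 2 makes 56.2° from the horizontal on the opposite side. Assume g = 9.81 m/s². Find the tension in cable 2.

Weight W = 160 × 9.81 = 1570 N acts straight down.
Horizontal: T_1 cos 33° = T_2 cos 56.2°  →  T_1 = 0.6633 T_2.
Vertical: T_1 sin 33° + T_2 sin 56.2° = 1570.
Substituting the horizontal relation into the vertical equation gives 1.192 T_2 = 1570, so T_2 = 1317 N.

T_2 ≈ 1320 N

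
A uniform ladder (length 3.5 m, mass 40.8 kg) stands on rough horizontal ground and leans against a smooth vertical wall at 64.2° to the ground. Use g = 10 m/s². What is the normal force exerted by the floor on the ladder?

N_floor ≈ 408 N

ΣF_y = 0: N_floor = 40.8×10 = 408 N.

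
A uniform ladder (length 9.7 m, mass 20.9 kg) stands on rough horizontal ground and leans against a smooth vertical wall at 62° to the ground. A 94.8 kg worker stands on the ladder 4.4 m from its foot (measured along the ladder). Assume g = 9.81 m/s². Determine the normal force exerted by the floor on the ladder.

N_floor ≈ 1140 N

ΣF_y = 0: N_floor = 20.9×9.81 + 94.8×9.81 = 1135 N.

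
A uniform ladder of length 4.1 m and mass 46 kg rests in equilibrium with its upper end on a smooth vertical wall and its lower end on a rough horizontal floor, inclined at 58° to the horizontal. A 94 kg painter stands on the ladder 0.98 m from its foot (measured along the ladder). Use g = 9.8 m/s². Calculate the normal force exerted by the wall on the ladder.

Torques about the foot: N_wall · 4.1 sin 58° = 46×9.8×2.05 cos 58° + 94×9.8×0.98 cos 58° → N_wall = 278.44 N.

N_wall ≈ 278 N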